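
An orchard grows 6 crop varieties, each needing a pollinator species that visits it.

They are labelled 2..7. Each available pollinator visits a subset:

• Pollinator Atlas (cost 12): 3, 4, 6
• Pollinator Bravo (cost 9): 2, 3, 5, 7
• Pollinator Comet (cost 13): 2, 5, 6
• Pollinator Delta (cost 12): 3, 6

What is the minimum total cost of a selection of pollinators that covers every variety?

Atlas, Bravo together cover every variety (Atlas ∪ Bravo = {2, 3, 4, 5, 6, 7}); total cost 12 + 9 = 21.
No covering selection has total cost below 21.

21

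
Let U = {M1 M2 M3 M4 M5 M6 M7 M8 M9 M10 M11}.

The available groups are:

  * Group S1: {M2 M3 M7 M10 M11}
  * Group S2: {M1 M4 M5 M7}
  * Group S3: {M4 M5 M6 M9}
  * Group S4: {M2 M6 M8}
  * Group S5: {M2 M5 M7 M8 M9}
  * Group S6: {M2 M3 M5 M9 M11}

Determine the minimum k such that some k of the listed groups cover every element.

4

S1 and S2 and S4 and S5 together: S1 ∪ S2 ∪ S4 ∪ S5 = {M1, M2, M3, M4, M5, M6, M7, M8, M9, M10, M11} — every element is covered.
No 3 of the 6 groups cover everything (all 20 combinations miss at least one element), so 4 is optimal.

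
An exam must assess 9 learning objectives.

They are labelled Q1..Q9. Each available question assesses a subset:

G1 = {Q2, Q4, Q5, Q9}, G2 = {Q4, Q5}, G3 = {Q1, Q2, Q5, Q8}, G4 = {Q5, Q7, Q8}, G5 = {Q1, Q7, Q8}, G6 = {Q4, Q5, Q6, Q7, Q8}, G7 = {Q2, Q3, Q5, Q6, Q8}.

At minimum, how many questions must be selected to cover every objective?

3

Take {G1, G5, G7}. Their union is {Q1, Q2, Q3, Q4, Q5, Q6, Q7, Q8, Q9}, which is all 9 objectives.
Only G7 contains Q3, so G7 is forced; the remaining 4 objectives need at least 2 more questions (each remaining question adds at most 2) — so at least 3 questions are needed, and 3 is optimal.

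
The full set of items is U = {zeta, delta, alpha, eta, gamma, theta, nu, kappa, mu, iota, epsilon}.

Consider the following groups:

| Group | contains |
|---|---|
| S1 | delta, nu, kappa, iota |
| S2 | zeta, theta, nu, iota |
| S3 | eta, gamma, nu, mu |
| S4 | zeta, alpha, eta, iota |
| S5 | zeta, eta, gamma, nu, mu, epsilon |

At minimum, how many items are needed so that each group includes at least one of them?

The 2 items {eta, iota} hit every group.
No single item lies in every group, so at least 2 are needed and 2 is optimal.

2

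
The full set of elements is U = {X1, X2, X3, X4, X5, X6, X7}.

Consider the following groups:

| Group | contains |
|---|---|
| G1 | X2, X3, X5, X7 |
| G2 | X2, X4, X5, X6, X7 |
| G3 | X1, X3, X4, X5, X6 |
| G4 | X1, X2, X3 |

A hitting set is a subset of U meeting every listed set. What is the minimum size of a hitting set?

2

Take H = {X1, X2}. Each listed group contains at least one of these, so H is a hitting set of size 2.
No single element lies in every group, so at least 2 are needed and 2 is optimal.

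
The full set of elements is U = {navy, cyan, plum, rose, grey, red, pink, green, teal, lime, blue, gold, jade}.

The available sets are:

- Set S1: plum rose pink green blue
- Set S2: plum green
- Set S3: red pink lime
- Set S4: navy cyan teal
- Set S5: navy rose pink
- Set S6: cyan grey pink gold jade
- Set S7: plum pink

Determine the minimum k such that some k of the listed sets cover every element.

4

S1 and S3 and S4 and S6 together: S1 ∪ S3 ∪ S4 ∪ S6 = {navy, cyan, plum, rose, grey, red, pink, green, teal, lime, blue, gold, jade} — every element is covered.
Only S3 contains red, so S3 is forced; the remaining 10 elements need at least 3 more sets (each remaining set adds at most 4) — so at least 4 sets are needed, and 4 is optimal.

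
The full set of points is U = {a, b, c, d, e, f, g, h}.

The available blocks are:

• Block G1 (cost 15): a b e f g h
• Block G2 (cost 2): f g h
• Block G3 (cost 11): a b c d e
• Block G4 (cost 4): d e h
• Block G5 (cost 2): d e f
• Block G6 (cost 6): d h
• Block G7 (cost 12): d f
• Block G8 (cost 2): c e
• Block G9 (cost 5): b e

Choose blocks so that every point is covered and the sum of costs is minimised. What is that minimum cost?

13

G2, G3 together cover every point (G2 ∪ G3 = {a, b, c, d, e, f, g, h}); total cost 2 + 11 = 13.
The greedy pick G2, G5, G8, G9, G3 costs 22; no covering selection beats 13.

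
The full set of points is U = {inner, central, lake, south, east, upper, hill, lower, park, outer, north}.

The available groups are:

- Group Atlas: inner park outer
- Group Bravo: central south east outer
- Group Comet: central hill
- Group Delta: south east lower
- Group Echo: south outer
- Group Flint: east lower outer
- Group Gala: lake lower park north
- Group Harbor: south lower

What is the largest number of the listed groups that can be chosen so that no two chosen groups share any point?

Atlas, Comet, Harbor are pairwise disjoint (Atlas={inner,park,outer}; Comet={central,hill}; Harbor={south,lower}).
Every remaining group overlaps one of these, and no 4 of the listed groups are pairwise disjoint, so 3 is the maximum.

3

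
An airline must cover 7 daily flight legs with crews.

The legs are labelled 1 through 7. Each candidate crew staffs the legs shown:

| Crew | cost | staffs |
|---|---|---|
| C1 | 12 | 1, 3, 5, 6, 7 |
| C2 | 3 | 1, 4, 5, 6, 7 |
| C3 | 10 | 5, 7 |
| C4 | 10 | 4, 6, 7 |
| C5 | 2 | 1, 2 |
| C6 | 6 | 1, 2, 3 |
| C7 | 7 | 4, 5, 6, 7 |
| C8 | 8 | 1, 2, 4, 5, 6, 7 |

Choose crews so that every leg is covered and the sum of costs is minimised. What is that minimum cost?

9

C2, C6 together cover every leg (C2 ∪ C6 = {1, 2, 3, 4, 5, 6, 7}); total cost 3 + 6 = 9.
The greedy pick C2, C5, C6 costs 11; no covering selection beats 9.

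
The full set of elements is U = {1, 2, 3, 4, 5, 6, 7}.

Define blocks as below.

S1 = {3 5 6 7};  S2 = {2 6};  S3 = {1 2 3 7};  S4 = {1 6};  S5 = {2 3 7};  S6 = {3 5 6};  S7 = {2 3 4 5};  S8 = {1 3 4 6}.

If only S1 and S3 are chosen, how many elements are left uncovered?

1

Union of S1, S3 = {1, 2, 3, 5, 6, 7}.
Not covered: 4 — 1 element.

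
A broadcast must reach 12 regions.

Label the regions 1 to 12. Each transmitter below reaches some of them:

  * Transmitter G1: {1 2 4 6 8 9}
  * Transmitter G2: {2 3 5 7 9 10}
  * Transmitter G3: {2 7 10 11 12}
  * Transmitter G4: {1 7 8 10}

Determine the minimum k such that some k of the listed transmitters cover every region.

G1 and G2 and G3 together: G1 ∪ G2 ∪ G3 = {1, 2, 3, 4, 5, 6, 7, 8, 9, 10, 11, 12} — every region is covered.
Only G2 contains 3, so G2 is forced; the remaining 6 regions need at least 2 more transmitters (each remaining transmitter adds at most 4) — so at least 3 transmitters are needed, and 3 is optimal.

3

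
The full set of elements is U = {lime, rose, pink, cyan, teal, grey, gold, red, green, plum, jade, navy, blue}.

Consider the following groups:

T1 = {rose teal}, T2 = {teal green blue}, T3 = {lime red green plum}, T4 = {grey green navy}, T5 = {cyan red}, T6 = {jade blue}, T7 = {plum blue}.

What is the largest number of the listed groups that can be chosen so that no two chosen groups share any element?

4

T1, T4, T5, T6 are pairwise disjoint (T1={rose,teal}; T4={grey,green,navy}; T5={cyan,red}; T6={jade,blue}).
Every remaining group overlaps one of these, and no 5 of the listed groups are pairwise disjoint, so 4 is the maximum.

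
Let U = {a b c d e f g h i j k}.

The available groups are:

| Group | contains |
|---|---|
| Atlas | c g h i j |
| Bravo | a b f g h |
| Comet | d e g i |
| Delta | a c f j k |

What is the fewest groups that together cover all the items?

3

Take {Bravo, Comet, Delta}. Their union is {a, b, c, d, e, f, g, h, i, j, k}, which is all 11 items.
Each group has at most 5 items, and 2·5 = 10 < 11 — so at least 3 groups are needed, and 3 is optimal.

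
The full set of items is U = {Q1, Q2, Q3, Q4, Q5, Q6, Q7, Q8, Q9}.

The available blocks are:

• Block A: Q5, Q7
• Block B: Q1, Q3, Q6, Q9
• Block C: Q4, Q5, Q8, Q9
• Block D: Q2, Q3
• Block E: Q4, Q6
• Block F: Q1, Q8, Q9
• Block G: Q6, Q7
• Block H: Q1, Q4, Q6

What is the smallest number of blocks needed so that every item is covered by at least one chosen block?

Take {A, B, C, D}. Their union is {Q1, Q2, Q3, Q4, Q5, Q6, Q7, Q8, Q9}, which is all 9 items.
No 3 of the 8 blocks cover everything (all 56 combinations miss at least one item), so 4 is optimal.

4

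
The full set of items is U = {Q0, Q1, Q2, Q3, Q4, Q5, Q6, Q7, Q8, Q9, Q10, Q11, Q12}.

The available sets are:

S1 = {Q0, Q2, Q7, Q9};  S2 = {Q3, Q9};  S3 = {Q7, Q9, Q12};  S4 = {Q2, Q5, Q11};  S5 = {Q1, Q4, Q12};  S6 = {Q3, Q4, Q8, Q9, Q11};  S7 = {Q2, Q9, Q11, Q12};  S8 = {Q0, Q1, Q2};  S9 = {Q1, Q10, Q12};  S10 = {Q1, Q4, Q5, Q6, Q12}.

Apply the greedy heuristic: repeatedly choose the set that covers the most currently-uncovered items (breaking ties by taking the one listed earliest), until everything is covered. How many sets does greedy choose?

4

Greedy: pick S6 (covers 5 new) → pick S10 (covers 4 new) → pick S1 (covers 3 new) → pick S9 (covers 1 new). Total picks: 4.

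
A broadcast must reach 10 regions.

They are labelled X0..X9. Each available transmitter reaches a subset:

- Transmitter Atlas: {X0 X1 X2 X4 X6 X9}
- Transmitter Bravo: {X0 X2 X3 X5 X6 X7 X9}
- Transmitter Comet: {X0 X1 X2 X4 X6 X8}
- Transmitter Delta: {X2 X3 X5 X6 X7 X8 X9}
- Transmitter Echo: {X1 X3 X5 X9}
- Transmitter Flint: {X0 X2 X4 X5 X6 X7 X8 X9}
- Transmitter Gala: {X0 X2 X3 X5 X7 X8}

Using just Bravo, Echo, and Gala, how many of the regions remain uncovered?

Union of Bravo, Echo, Gala = {X0, X1, X2, X3, X5, X6, X7, X8, X9}.
Not covered: X4 — 1 region.

1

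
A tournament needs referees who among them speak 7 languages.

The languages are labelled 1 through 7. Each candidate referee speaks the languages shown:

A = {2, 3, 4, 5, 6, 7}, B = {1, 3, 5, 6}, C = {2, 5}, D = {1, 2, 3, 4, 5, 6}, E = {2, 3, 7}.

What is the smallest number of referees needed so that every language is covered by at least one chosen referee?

D and E together: D ∪ E = {1, 2, 3, 4, 5, 6, 7} — every language is covered.
No single referee has all 7 languages (the largest, A, has 6), so 2 is optimal.

2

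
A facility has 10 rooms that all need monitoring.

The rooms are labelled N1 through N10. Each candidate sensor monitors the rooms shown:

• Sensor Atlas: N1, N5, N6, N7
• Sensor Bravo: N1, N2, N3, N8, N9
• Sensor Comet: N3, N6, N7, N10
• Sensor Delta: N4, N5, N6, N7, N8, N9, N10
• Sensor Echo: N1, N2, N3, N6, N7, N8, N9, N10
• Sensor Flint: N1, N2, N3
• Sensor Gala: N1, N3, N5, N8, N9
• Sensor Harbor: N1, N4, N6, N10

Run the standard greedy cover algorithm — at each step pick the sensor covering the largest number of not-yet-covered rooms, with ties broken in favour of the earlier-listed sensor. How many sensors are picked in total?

2

Greedy: pick Echo (covers 8 new) → pick Delta (covers 2 new). Total picks: 2.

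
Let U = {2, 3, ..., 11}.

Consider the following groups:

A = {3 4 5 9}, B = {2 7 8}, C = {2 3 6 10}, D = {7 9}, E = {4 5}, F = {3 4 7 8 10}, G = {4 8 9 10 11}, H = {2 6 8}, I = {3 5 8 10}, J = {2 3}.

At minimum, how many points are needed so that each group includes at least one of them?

Take T = {2, 5, 9, 10}. Each listed group contains at least one of these, so T is a hitting set of size 4.
No choice of 3 points meets every group, so 4 is the minimum.

4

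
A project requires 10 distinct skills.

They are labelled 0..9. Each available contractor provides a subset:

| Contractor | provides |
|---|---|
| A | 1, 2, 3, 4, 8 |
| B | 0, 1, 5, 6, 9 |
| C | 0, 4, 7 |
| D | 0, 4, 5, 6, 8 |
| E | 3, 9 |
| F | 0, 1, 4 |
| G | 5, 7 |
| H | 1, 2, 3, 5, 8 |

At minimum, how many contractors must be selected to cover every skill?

Take {B, C, H}. Their union is {0, 1, 2, 3, 4, 5, 6, 7, 8, 9}, which is all 10 skills.
No 2 of the 8 contractors cover everything (all 28 combinations miss at least one skill), so 3 is optimal.

3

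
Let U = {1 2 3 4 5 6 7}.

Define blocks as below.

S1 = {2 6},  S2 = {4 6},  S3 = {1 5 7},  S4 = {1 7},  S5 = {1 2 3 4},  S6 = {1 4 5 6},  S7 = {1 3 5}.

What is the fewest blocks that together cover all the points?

Take {S2, S3, S5}. Their union is {1, 2, 3, 4, 5, 6, 7}, which is all 7 points.
No 2 of the 7 blocks cover everything (all 21 combinations miss at least one point), so 3 is optimal.

3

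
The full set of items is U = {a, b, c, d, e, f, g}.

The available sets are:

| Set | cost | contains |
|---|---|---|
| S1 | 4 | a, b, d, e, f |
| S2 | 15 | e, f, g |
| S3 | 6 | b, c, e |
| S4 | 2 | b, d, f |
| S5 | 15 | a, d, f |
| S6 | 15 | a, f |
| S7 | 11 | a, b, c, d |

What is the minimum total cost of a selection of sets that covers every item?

25

S1, S2, S3 together cover every item (S1 ∪ S2 ∪ S3 = {a, b, c, d, e, f, g}); total cost 4 + 15 + 6 = 25.
The greedy pick S4, S1, S3, S2 costs 27; no covering selection beats 25.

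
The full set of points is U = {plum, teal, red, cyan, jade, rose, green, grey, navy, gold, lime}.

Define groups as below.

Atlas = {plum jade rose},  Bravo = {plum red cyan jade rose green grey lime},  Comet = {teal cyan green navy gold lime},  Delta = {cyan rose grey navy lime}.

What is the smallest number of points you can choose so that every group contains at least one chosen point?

2

H = {rose, gold} meets every group (each contains at least one member of H), and |H| = 2.
The groups Atlas, Comet are pairwise disjoint, so any hitting set needs a separate point for each — at least 2. Hence 2 is optimal.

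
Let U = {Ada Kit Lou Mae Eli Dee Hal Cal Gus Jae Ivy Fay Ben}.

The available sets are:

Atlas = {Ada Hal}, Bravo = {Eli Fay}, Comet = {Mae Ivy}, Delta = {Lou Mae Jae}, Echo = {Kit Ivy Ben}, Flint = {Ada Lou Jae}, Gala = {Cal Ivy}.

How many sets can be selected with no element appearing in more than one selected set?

4

Atlas, Bravo, Delta, Echo are pairwise disjoint (Atlas={Ada,Hal}; Bravo={Eli,Fay}; Delta={Lou,Mae,Jae}; Echo={Kit,Ivy,Ben}).
Every remaining set overlaps one of these, and no 5 of the listed sets are pairwise disjoint, so 4 is the maximum.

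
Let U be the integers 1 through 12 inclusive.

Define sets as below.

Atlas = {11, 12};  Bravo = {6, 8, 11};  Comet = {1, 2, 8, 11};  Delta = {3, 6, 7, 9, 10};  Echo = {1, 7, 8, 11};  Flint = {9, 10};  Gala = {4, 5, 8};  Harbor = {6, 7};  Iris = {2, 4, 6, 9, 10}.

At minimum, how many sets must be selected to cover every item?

Atlas, Comet, Delta, and Gala cover everything between them: the union {1, 2, 3, 4, 5, 6, 7, 8, 9, 10, 11, 12} is all of U.
No 3 of the 9 sets cover everything (all 84 combinations miss at least one item), so 4 is optimal.

4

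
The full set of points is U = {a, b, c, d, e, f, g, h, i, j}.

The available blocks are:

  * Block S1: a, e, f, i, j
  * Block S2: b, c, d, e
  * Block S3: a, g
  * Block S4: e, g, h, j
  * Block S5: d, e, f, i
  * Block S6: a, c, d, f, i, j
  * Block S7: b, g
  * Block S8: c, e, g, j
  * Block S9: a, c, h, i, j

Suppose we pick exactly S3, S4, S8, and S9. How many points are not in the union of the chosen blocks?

Union of S3, S4, S8, S9 = {a, c, e, g, h, i, j}.
Not covered: b, d, f — 3 points.

3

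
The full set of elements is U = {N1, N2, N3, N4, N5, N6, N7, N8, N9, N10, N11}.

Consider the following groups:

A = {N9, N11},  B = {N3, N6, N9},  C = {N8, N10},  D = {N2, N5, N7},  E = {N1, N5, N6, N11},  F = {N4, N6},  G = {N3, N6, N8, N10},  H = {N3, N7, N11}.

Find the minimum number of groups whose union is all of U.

5

A and D and E and F and G together: A ∪ D ∪ E ∪ F ∪ G = {N1, N2, N3, N4, N5, N6, N7, N8, N9, N10, N11} — every element is covered.
No 4 of the 8 groups cover everything (all 70 combinations miss at least one element), so 5 is optimal.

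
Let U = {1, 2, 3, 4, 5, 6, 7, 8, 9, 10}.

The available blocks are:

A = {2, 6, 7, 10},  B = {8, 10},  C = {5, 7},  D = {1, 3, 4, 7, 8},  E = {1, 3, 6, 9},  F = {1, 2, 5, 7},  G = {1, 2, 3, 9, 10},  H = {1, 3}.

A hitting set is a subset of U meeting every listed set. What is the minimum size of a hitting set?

3

The 3 elements {1, 7, 10} hit every block.
The blocks B, C, E are pairwise disjoint, so any hitting set needs a separate element for each — at least 3. Hence 3 is optimal.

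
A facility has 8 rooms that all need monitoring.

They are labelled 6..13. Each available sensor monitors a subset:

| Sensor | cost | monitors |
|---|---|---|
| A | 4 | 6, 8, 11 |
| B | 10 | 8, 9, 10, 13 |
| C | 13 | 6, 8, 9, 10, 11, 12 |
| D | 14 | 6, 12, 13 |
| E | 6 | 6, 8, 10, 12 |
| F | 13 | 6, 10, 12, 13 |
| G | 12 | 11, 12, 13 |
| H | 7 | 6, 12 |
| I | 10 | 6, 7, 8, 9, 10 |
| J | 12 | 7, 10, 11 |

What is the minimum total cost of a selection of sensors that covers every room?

G, I together cover every room (G ∪ I = {6, 7, 8, 9, 10, 11, 12, 13}); total cost 12 + 10 = 22.
The greedy pick A, E, B, I costs 30; no covering selection beats 22.

22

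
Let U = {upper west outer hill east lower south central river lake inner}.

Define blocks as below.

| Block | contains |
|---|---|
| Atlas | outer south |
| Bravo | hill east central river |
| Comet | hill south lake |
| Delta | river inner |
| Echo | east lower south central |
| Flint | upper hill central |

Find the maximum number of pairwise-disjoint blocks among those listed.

Atlas, Delta, Flint are pairwise disjoint (Atlas={outer,south}; Delta={river,inner}; Flint={upper,hill,central}).
Every remaining block overlaps one of these, and no 4 of the listed blocks are pairwise disjoint, so 3 is the maximum.

3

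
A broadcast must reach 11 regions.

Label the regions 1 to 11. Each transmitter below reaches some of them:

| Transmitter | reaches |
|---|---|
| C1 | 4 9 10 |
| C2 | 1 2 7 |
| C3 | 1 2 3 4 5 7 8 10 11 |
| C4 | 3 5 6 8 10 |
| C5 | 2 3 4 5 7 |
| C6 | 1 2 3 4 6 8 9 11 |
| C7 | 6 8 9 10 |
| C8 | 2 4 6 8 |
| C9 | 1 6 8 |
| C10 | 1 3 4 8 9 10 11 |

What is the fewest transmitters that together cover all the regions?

Take {C3, C7}. Their union is {1, 2, 3, 4, 5, 6, 7, 8, 9, 10, 11}, which is all 11 regions.
No single transmitter has all 11 regions (the largest, C3, has 9), so 2 is optimal.

2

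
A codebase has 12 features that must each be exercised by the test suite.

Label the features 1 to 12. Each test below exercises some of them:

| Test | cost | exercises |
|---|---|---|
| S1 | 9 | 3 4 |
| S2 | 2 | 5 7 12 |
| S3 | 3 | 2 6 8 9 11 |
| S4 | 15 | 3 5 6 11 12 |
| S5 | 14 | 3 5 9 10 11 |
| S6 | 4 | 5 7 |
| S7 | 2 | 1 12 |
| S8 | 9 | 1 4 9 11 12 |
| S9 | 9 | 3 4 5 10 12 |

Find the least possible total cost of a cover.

16

S2, S3, S7, S9 together cover every feature (S2 ∪ S3 ∪ S7 ∪ S9 = {1, 2, 3, 4, 5, 6, 7, 8, 9, 10, 11, 12}); total cost 2 + 3 + 2 + 9 = 16.
No covering selection has total cost below 16.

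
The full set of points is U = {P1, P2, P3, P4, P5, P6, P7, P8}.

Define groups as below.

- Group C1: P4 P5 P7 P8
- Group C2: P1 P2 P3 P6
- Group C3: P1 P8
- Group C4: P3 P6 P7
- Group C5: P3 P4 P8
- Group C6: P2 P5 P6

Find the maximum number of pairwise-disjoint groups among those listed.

2

C5, C6 are pairwise disjoint (C5={P3,P4,P8}; C6={P2,P5,P6}).
Every remaining group overlaps one of these, and no 3 of the listed groups are pairwise disjoint, so 2 is the maximum.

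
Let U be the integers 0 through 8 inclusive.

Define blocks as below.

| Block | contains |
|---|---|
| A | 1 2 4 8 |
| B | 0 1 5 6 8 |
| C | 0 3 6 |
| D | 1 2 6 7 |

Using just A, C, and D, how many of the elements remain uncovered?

1

Union of A, C, D = {0, 1, 2, 3, 4, 6, 7, 8}.
Not covered: 5 — 1 element.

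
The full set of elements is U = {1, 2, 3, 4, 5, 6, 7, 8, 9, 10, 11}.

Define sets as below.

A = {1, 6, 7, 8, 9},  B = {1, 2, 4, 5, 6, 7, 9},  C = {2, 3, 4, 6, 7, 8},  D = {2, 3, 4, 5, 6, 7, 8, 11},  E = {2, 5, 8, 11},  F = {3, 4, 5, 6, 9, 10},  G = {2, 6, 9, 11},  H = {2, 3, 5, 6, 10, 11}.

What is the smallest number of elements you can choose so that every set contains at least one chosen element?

2

T = {5, 6} meets every set (each contains at least one member of T), and |T| = 2.
No single element lies in every set, so at least 2 are needed and 2 is optimal.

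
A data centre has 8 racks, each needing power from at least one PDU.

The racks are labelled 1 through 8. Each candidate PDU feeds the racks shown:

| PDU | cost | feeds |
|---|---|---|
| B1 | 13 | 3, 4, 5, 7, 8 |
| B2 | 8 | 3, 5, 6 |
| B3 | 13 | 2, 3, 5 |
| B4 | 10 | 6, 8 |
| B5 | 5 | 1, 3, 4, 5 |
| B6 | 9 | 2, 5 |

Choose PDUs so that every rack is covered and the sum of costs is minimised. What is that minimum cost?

35

B1, B2, B5, B6 together cover every rack (B1 ∪ B2 ∪ B5 ∪ B6 = {1, 2, 3, 4, 5, 6, 7, 8}); total cost 13 + 8 + 5 + 9 = 35.
The greedy pick B5, B4, B6, B1 costs 37; no covering selection beats 35.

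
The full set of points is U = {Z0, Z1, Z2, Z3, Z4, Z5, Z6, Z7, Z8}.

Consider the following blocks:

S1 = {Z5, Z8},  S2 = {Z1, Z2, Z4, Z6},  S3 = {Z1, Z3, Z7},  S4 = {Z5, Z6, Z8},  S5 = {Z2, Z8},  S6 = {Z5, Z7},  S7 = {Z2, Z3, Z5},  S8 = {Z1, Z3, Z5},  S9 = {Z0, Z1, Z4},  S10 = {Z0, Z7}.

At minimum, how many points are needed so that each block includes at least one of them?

4

Take H = {Z2, Z4, Z5, Z7}. Each listed block contains at least one of these, so H is a hitting set of size 4.
No choice of 3 points meets every block, so 4 is the minimum.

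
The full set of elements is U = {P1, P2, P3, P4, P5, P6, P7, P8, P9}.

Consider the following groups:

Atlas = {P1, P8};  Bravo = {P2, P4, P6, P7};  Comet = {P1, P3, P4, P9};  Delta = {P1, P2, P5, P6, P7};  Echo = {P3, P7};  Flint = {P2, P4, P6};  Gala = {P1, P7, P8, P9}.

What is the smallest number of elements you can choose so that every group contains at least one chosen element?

The 3 elements {P1, P4, P7} hit every group.
The groups Atlas, Echo, Flint are pairwise disjoint, so any hitting set needs a separate element for each — at least 3. Hence 3 is optimal.

3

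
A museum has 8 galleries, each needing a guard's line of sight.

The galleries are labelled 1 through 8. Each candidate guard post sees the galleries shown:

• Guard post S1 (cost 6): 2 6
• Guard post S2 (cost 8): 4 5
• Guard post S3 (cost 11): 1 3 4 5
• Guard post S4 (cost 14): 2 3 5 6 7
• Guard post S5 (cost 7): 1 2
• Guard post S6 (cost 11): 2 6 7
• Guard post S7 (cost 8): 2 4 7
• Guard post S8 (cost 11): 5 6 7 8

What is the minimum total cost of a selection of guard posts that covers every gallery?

S1, S3, S8 together cover every gallery (S1 ∪ S3 ∪ S8 = {1, 2, 3, 4, 5, 6, 7, 8}); total cost 6 + 11 + 11 = 28.
The greedy pick S7, S3, S8 costs 30; no covering selection beats 28.

28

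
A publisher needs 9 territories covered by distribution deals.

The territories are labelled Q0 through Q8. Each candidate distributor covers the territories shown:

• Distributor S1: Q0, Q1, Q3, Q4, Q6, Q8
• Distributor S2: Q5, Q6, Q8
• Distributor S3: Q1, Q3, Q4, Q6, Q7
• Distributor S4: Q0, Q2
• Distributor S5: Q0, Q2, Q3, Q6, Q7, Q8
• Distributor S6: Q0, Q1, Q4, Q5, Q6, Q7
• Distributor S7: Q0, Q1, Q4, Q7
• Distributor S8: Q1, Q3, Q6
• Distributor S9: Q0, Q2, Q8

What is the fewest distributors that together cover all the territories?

2

Take {S5, S6}. Their union is {Q0, Q1, Q2, Q3, Q4, Q5, Q6, Q7, Q8}, which is all 9 territories.
No single distributor has all 9 territories (the largest, S1, has 6), so 2 is optimal.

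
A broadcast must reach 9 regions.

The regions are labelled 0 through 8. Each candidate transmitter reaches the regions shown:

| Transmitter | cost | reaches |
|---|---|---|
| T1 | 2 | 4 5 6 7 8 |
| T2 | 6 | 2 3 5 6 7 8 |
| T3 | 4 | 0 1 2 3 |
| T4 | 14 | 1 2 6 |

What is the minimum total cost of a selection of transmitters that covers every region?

6

T1, T3 together cover every region (T1 ∪ T3 = {0, 1, 2, 3, 4, 5, 6, 7, 8}); total cost 2 + 4 = 6.
No covering selection has total cost below 6.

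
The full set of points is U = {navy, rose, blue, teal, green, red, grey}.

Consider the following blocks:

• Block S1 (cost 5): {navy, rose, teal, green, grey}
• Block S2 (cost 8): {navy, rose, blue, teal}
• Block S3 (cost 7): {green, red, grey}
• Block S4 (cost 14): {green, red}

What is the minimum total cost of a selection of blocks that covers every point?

15

S2, S3 together cover every point (S2 ∪ S3 = {navy, rose, blue, teal, green, red, grey}); total cost 8 + 7 = 15.
The greedy pick S1, S3, S2 costs 20; no covering selection beats 15.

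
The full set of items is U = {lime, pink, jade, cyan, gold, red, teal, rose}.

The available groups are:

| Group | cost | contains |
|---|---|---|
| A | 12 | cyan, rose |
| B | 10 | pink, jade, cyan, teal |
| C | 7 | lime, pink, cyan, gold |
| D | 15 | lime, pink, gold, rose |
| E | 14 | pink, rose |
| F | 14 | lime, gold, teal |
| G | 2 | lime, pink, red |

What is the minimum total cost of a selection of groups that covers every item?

27

B, D, G together cover every item (B ∪ D ∪ G = {lime, pink, jade, cyan, gold, red, teal, rose}); total cost 10 + 15 + 2 = 27.
The greedy pick G, B, C, A costs 31; no covering selection beats 27.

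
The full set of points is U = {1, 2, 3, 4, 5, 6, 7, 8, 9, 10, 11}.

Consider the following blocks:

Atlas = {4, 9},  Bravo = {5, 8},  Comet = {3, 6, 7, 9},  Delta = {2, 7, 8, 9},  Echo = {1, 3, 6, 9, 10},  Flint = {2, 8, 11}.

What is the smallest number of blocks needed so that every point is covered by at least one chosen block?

Atlas and Bravo and Delta and Echo and Flint together: Atlas ∪ Bravo ∪ Delta ∪ Echo ∪ Flint = {1, 2, 3, 4, 5, 6, 7, 8, 9, 10, 11} — every point is covered.
No 4 of the 6 blocks cover everything (all 15 combinations miss at least one point), so 5 is optimal.

5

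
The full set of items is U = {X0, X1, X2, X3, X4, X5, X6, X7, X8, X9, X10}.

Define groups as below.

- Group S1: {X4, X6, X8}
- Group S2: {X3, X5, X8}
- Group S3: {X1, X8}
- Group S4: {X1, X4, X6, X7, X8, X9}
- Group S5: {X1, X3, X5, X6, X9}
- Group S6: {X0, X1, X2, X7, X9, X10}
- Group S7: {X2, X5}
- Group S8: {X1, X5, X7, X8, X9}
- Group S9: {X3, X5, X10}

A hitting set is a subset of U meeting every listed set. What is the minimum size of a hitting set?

3

H = {X5, X8, X10} meets every group (each contains at least one member of H), and |H| = 3.
No choice of 2 items meets every group, so 3 is the minimum.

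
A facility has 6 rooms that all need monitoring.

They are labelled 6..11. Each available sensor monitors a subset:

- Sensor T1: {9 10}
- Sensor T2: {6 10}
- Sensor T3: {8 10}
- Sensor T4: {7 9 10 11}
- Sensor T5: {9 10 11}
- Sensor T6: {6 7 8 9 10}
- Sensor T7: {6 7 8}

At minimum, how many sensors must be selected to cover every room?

Take {T4, T7}. Their union is {6, 7, 8, 9, 10, 11}, which is all 6 rooms.
No single sensor has all 6 rooms (the largest, T6, has 5), so 2 is optimal.

2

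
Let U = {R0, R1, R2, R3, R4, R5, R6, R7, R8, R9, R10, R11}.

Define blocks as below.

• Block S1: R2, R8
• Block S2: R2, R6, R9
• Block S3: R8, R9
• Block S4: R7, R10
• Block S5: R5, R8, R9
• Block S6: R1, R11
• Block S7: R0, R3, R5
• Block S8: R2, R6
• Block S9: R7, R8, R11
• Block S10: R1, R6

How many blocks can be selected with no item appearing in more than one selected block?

5

S3, S4, S6, S7, S8 are pairwise disjoint (S3={R8,R9}; S4={R7,R10}; S6={R1,R11}; S7={R0,R3,R5}; S8={R2,R6}).
Every remaining block overlaps one of these, and no 6 of the listed blocks are pairwise disjoint, so 5 is the maximum.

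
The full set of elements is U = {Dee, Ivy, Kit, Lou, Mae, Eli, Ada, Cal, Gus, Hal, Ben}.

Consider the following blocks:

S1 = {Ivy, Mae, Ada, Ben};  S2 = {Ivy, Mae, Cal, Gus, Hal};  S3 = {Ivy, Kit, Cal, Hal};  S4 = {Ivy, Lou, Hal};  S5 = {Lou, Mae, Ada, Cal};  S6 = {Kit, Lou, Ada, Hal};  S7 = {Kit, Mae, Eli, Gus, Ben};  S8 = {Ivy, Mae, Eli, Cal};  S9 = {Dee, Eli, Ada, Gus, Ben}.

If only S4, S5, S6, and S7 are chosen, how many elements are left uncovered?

1

Union of S4, S5, S6, S7 = {Ivy, Kit, Lou, Mae, Eli, Ada, Cal, Gus, Hal, Ben}.
Not covered: Dee — 1 element.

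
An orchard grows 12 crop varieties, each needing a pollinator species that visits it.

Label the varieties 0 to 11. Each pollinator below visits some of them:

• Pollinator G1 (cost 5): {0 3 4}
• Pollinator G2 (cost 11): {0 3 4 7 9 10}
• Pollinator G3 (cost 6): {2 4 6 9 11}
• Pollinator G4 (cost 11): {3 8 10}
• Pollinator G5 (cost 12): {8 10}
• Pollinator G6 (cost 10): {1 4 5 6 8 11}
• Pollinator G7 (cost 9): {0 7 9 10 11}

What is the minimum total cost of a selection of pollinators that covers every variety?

G2, G3, G6 together cover every variety (G2 ∪ G3 ∪ G6 = {0, 1, 2, 3, 4, 5, 6, 7, 8, 9, 10, 11}); total cost 11 + 6 + 10 = 27.
The greedy pick G3, G1, G6, G7 costs 30; no covering selection beats 27.

27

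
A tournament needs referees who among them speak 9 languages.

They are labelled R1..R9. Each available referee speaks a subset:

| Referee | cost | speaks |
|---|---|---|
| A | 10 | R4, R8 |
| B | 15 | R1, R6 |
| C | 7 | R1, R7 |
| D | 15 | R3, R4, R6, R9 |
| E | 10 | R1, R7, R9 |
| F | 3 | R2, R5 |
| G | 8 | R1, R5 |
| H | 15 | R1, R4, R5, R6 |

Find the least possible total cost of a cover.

A, C, D, F together cover every language (A ∪ C ∪ D ∪ F = {R1, R2, R3, R4, R5, R6, R7, R8, R9}); total cost 10 + 7 + 15 + 3 = 35.
The greedy pick F, E, A, D costs 38; no covering selection beats 35.

35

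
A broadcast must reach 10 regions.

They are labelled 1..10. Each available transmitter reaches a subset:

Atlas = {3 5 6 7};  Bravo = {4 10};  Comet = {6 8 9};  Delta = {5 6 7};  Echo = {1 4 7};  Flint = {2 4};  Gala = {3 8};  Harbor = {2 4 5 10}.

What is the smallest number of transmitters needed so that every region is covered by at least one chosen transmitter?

4

Take {Comet, Echo, Gala, Harbor}. Their union is {1, 2, 3, 4, 5, 6, 7, 8, 9, 10}, which is all 10 regions.
Only Echo contains 1, so Echo is forced; the remaining 7 regions need at least 3 more transmitters (each remaining transmitter adds at most 3) — so at least 4 transmitters are needed, and 4 is optimal.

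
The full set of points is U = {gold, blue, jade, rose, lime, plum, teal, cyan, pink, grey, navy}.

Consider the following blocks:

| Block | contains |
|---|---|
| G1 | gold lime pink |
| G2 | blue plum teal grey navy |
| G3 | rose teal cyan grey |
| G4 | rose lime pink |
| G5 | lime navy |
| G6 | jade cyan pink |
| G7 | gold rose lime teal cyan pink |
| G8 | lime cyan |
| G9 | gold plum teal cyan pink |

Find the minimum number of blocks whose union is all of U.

3

Take {G2, G6, G7}. Their union is {gold, blue, jade, rose, lime, plum, teal, cyan, pink, grey, navy}, which is all 11 points.
Only G2 contains blue, so G2 is forced; the remaining 6 points need at least 2 more blocks (each remaining block adds at most 5) — so at least 3 blocks are needed, and 3 is optimal.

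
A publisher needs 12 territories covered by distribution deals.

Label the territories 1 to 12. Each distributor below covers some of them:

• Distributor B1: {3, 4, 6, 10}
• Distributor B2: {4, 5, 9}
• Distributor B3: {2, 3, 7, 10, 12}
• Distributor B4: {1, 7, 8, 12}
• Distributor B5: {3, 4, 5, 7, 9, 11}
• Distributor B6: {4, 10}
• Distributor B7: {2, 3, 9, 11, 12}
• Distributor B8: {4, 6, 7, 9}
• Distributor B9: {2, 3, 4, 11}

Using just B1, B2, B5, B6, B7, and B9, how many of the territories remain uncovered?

2

Union of B1, B2, B5, B6, B7, B9 = {2, 3, 4, 5, 6, 7, 9, 10, 11, 12}.
Not covered: 1, 8 — 2 territories.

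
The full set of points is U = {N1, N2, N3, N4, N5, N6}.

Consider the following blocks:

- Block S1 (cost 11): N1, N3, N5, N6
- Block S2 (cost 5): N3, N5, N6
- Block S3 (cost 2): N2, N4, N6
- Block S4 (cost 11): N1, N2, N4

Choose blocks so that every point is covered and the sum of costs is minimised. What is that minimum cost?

13

S1, S3 together cover every point (S1 ∪ S3 = {N1, N2, N3, N4, N5, N6}); total cost 11 + 2 = 13.
The greedy pick S3, S2, S1 costs 18; no covering selection beats 13.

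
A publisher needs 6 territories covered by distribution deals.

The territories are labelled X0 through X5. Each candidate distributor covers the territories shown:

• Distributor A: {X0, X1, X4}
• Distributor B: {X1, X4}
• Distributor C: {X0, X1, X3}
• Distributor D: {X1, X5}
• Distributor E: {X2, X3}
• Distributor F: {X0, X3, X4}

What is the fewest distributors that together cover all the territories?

D and E and F together: D ∪ E ∪ F = {X0, X1, X2, X3, X4, X5} — every territory is covered.
Only E contains X2, so E is forced; the remaining 4 territories need at least 2 more distributors (each remaining distributor adds at most 3) — so at least 3 distributors are needed, and 3 is optimal.

3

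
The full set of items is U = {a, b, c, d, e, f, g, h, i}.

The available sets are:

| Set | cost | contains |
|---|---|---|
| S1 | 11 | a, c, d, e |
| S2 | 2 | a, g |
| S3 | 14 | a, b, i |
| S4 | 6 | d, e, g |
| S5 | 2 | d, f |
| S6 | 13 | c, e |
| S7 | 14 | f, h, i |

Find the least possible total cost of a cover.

S1, S2, S3, S7 together cover every item (S1 ∪ S2 ∪ S3 ∪ S7 = {a, b, c, d, e, f, g, h, i}); total cost 11 + 2 + 14 + 14 = 41.
The greedy pick S2, S5, S1, S3, S7 costs 43; no covering selection beats 41.

41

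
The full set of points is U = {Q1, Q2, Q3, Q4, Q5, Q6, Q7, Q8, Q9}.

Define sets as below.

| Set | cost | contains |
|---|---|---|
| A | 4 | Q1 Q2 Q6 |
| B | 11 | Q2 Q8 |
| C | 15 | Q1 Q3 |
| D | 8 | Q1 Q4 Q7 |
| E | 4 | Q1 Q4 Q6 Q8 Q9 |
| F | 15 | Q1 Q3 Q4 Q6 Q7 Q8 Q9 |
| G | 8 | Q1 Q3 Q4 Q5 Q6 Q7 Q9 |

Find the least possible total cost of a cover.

16

A, E, G together cover every point (A ∪ E ∪ G = {Q1, Q2, Q3, Q4, Q5, Q6, Q7, Q8, Q9}); total cost 4 + 4 + 8 = 16.
No covering selection has total cost below 16.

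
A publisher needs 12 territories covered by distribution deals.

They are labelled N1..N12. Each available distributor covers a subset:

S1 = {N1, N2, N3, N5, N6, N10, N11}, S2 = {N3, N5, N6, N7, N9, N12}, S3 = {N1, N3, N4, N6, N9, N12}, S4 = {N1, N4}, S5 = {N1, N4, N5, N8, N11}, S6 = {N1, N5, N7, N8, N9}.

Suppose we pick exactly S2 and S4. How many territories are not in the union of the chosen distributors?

Union of S2, S4 = {N1, N3, N4, N5, N6, N7, N9, N12}.
Not covered: N2, N8, N10, N11 — 4 territories.

4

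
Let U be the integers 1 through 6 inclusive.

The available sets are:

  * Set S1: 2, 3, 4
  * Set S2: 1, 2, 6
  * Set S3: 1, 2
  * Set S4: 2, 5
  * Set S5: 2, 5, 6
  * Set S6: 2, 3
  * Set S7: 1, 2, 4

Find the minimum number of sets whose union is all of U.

S1 and S2 and S5 together: S1 ∪ S2 ∪ S5 = {1, 2, 3, 4, 5, 6} — every point is covered.
No 2 of the 7 sets cover everything (all 21 combinations miss at least one point), so 3 is optimal.

3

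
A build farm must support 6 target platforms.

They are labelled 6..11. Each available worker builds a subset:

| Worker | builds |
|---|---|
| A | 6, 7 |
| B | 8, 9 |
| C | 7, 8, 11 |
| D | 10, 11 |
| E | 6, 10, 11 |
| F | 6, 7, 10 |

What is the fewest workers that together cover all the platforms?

3

B and C and F together: B ∪ C ∪ F = {6, 7, 8, 9, 10, 11} — every platform is covered.
Only B contains 9, so B is forced; the remaining 4 platforms need at least 2 more workers (each remaining worker adds at most 3) — so at least 3 workers are needed, and 3 is optimal.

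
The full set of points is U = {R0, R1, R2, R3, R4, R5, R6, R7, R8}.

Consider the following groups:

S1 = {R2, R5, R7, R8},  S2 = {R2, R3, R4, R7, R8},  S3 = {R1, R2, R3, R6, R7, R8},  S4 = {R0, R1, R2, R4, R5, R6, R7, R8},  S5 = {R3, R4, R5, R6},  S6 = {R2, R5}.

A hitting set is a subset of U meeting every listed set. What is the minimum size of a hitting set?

2

Take H = {R2, R5}. Each listed group contains at least one of these, so H is a hitting set of size 2.
No single point lies in every group, so at least 2 are needed and 2 is optimal.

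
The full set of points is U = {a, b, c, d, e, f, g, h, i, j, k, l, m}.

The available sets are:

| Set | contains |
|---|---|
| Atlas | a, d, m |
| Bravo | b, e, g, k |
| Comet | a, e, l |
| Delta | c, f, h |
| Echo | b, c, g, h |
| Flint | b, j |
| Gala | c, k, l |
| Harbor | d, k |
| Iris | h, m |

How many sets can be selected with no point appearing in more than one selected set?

4

Comet, Delta, Flint, Harbor are pairwise disjoint (Comet={a,e,l}; Delta={c,f,h}; Flint={b,j}; Harbor={d,k}).
Every remaining set overlaps one of these, and no 5 of the listed sets are pairwise disjoint, so 4 is the maximum.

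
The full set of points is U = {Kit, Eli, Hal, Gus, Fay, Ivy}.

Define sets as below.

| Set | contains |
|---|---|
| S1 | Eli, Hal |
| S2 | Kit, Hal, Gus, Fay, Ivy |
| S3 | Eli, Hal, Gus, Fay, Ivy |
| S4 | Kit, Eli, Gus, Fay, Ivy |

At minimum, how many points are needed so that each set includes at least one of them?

2

H = {Eli, Gus} meets every set (each contains at least one member of H), and |H| = 2.
No single point lies in every set, so at least 2 are needed and 2 is optimal.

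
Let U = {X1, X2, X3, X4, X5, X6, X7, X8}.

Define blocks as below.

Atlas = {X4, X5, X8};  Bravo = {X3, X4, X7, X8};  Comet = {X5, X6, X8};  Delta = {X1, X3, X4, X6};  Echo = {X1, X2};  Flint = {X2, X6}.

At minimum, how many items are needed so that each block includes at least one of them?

Take H = {X2, X4, X5}. Each listed block contains at least one of these, so H is a hitting set of size 3.
No choice of 2 items meets every block, so 3 is the minimum.

3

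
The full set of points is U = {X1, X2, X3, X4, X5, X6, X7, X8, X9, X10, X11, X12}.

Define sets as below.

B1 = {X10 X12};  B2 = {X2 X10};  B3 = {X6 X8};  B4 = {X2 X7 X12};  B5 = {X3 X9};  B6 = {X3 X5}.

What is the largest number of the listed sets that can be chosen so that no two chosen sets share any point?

B1, B3, B5 are pairwise disjoint (B1={X10,X12}; B3={X6,X8}; B5={X3,X9}).
Every remaining set overlaps one of these, and no 4 of the listed sets are pairwise disjoint, so 3 is the maximum.

3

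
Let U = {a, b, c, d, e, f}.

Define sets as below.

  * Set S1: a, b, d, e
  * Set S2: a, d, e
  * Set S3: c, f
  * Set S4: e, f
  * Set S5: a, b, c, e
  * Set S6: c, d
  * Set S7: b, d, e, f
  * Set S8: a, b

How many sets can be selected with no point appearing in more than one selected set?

S4, S6, S8 are pairwise disjoint (S4={e,f}; S6={c,d}; S8={a,b}).
Every remaining set overlaps one of these, and no 4 of the listed sets are pairwise disjoint, so 3 is the maximum.

3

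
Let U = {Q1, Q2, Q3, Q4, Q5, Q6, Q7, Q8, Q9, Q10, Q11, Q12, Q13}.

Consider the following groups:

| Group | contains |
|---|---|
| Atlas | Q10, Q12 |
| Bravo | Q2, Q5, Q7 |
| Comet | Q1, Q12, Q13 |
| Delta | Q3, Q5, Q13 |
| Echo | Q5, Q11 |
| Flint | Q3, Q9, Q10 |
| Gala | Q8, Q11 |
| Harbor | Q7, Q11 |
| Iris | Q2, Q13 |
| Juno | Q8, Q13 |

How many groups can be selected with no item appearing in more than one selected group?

Bravo, Comet, Flint, Gala are pairwise disjoint (Bravo={Q2,Q5,Q7}; Comet={Q1,Q12,Q13}; Flint={Q3,Q9,Q10}; Gala={Q8,Q11}).
Every remaining group overlaps one of these, and no 5 of the listed groups are pairwise disjoint, so 4 is the maximum.

4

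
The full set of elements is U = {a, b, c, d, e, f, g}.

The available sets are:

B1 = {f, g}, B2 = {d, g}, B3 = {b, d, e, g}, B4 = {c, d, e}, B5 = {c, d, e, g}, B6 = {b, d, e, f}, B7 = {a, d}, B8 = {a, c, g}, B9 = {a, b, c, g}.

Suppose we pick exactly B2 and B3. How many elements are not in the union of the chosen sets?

3

Union of B2, B3 = {b, d, e, g}.
Not covered: a, c, f — 3 elements.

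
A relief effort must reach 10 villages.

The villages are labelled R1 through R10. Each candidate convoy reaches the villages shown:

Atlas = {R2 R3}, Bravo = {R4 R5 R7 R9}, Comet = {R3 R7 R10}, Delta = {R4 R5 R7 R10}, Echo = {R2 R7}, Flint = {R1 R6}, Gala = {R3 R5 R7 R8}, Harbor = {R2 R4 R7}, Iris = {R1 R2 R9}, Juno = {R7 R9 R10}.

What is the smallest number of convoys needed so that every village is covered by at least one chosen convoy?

4

Take {Flint, Gala, Harbor, Juno}. Their union is {R1, R2, R3, R4, R5, R6, R7, R8, R9, R10}, which is all 10 villages.
No 3 of the 10 convoys cover everything (all 120 combinations miss at least one village), so 4 is optimal.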